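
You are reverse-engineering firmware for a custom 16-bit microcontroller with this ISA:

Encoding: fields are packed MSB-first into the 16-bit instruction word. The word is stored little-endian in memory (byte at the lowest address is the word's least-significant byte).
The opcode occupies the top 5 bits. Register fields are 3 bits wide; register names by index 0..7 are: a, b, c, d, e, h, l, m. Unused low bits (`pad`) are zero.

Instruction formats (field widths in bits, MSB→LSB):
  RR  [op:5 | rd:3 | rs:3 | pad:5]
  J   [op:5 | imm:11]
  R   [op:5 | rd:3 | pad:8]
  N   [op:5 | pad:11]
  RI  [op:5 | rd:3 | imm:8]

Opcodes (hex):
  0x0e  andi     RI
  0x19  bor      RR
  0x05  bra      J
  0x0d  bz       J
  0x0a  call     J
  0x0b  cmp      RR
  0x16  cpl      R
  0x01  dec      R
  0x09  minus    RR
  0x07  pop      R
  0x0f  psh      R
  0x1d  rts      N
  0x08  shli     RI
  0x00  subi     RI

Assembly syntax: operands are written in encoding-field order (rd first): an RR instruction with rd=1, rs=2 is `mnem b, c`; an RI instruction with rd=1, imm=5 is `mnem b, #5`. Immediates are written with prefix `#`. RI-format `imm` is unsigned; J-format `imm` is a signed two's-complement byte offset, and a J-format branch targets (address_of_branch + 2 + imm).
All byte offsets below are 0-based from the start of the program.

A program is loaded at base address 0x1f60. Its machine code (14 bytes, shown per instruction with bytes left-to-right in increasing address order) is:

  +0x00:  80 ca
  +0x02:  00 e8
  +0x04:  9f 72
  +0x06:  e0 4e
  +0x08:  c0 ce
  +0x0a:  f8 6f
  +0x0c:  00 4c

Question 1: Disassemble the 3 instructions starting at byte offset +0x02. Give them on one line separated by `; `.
+0x02: 00 e8 ⇒ word 0xe800 (little)
  top 5b → 0x1d → rts [N]
+0x04: 9f 72 ⇒ word 0x729f (little)
  top 5b → 0xe → andi [RI]
  [10:8] rd=2 = c
  [7:0] imm=159 = #159
+0x06: e0 4e ⇒ word 0x4ee0 (little)
  top 5b → 0x9 → minus [RR]
  [10:8] rd=6 = l
  [7:5] rs=7 = m

rts; andi c, #159; minus l, m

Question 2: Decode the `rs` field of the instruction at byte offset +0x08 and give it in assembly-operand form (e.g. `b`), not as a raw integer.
l

+0x08: c0 ce ⇒ word 0xcec0 (little)
  opcode bits[15:11]=0x19: bor/RR
  rd: (w>>8)&0x7=0x6 → l
  rs: (w>>5)&0x7=0x6 → l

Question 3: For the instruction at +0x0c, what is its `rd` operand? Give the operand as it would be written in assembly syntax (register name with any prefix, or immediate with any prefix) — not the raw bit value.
[0c] 00 4c → 0x4c00
  opcode bits[15:11]=0x9: minus/RR
  rd@[10:8]=0x4 ⇒ e
  rs@[7:5]=0x0 ⇒ a

e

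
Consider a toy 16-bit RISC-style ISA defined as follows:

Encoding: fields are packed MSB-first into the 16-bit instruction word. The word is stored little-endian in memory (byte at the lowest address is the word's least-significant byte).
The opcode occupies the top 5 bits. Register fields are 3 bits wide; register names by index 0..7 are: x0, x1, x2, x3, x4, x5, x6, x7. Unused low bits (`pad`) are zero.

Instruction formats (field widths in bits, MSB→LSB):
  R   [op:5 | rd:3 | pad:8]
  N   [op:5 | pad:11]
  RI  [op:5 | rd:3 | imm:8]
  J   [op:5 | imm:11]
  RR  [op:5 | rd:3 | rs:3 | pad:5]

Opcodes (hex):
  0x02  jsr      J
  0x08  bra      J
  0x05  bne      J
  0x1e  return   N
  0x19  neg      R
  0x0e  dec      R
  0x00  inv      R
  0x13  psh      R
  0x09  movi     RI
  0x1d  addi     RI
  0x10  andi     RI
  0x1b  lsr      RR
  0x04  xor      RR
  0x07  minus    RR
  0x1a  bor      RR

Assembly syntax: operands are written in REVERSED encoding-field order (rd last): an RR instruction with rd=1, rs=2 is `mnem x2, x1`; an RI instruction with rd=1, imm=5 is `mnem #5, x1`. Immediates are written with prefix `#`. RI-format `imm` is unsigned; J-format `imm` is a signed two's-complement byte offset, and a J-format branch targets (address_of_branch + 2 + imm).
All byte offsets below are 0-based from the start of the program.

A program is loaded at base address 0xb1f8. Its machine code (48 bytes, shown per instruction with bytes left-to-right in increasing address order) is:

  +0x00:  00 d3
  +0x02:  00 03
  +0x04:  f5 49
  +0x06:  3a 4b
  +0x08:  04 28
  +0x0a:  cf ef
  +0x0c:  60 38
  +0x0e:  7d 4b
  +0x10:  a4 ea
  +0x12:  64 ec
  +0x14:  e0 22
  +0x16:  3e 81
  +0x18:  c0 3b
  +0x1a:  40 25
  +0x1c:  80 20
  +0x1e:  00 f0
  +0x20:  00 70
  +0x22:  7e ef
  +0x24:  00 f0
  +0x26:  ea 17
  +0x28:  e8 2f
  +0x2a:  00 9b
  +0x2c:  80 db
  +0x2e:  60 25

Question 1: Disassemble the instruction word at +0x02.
@+02  little-endian(00 03) = 0x0300
  opcode bits[15:11]=0x0: inv/R
  rd@[10:8]=0x3 ⇒ x3

inv x3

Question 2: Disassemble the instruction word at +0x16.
@+16  little-endian(3e 81) = 0x813e
  top 5b → 0x10 → andi [RI]
  rd: (w>>8)&0x7=0x1 → x1
  imm: (w>>0)&0xff=0x3e → #62

andi #62, x1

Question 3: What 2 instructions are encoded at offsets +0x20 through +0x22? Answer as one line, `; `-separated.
off 0x20: read 00 70 as little → 0x7000
  top 5b → 0xe → dec [R]
  rd@[10:8]=0x0 ⇒ x0
off 0x22: read 7e ef as little → 0xef7e
  top 5b → 0x1d → addi [RI]
  rd@[10:8]=0x7 ⇒ x7
  imm@[7:0]=0x7e ⇒ #126

dec x0; addi #126, x7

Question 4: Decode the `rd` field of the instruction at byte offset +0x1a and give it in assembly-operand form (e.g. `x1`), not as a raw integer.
x5

[1a] 40 25 → 0x2540
  top 5b → 0x4 → xor [RR]
  [10:8] rd=5 = x5
  [7:5] rs=2 = x2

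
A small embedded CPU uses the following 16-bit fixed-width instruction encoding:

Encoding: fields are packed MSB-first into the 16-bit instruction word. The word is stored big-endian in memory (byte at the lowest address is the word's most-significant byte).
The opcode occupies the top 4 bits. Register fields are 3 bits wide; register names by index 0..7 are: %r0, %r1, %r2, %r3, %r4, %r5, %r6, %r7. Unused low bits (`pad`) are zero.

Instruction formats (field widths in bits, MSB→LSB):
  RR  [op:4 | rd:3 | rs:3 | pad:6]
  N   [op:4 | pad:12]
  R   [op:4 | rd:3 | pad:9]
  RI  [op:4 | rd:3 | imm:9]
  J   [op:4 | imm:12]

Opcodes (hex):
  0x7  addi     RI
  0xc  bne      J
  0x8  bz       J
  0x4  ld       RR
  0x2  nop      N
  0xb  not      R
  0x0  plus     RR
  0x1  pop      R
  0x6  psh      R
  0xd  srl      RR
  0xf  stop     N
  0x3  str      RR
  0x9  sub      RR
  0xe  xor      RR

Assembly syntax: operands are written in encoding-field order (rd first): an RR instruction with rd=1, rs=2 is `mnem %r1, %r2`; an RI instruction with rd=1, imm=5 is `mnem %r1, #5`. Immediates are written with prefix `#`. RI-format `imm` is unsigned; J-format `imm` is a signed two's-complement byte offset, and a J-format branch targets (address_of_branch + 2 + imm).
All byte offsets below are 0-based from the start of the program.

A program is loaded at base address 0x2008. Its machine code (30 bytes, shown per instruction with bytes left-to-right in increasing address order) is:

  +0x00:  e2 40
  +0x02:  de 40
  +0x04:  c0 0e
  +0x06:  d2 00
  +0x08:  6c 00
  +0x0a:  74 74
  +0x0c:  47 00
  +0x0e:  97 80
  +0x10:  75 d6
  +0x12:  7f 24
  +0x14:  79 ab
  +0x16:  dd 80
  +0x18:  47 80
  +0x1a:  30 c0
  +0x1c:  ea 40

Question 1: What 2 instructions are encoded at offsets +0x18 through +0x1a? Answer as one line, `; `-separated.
@+18  big-endian(47 80) = 0x4780
  opcode bits[15:12]=0x4: ld/RR
  [11:9] rd=3 = %r3
  [8:6] rs=6 = %r6
@+1a  big-endian(30 c0) = 0x30c0
  opcode bits[15:12]=0x3: str/RR
  [11:9] rd=0 = %r0
  [8:6] rs=3 = %r3

ld %r3, %r6; str %r0, %r3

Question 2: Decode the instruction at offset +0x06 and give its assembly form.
srl %r1, %r0

+0x06: d2 00 ⇒ word 0xd200 (big)
  op=0xd200>>12=0xd ⇒ srl (RR)
  rd@[11:9]=0x1 ⇒ %r1
  rs@[8:6]=0x0 ⇒ %r0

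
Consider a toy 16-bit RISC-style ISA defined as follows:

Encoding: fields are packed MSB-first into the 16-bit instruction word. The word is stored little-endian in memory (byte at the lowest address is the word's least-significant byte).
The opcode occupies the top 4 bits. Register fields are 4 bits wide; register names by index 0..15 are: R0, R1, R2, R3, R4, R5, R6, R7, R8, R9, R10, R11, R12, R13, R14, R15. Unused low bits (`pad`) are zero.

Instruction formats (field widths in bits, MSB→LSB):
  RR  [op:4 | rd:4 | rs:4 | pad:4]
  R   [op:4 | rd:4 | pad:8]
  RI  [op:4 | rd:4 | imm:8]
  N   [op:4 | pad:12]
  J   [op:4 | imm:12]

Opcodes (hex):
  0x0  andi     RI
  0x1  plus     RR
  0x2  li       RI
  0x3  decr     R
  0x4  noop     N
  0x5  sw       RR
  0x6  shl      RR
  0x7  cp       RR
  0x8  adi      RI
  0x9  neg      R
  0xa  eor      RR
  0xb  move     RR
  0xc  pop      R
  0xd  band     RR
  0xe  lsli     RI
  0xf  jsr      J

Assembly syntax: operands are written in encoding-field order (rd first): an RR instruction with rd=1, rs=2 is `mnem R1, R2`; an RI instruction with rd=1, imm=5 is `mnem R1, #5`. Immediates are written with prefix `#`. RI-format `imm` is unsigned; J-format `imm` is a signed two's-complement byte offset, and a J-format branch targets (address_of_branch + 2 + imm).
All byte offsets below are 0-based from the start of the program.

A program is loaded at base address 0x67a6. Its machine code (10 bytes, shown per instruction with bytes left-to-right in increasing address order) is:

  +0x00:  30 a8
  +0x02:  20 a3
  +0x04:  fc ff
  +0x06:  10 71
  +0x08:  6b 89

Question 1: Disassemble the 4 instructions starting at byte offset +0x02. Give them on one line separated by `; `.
off 0x02: read 20 a3 as little → 0xa320
  opcode bits[15:12]=0xa: eor/RR
  rd: (w>>8)&0xf=0x3 → R3
  rs: (w>>4)&0xf=0x2 → R2
off 0x04: read fc ff as little → 0xfffc
  opcode bits[15:12]=0xf: jsr/J
  imm: (w>>0)&0xfff=0xffc (s12→-4) → #-4
off 0x06: read 10 71 as little → 0x7110
  opcode bits[15:12]=0x7: cp/RR
  rd: (w>>8)&0xf=0x1 → R1
  rs: (w>>4)&0xf=0x1 → R1
off 0x08: read 6b 89 as little → 0x896b
  opcode bits[15:12]=0x8: adi/RI
  rd: (w>>8)&0xf=0x9 → R9
  imm: (w>>0)&0xff=0x6b → #107

eor R3, R2; jsr #-4; cp R1, R1; adi R9, #107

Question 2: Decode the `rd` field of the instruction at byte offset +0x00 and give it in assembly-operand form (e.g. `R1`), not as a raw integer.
@+00  little-endian(30 a8) = 0xa830
  op=0xa830>>12=0xa ⇒ eor (RR)
  rd@[11:8]=0x8 ⇒ R8
  rs@[7:4]=0x3 ⇒ R3

R8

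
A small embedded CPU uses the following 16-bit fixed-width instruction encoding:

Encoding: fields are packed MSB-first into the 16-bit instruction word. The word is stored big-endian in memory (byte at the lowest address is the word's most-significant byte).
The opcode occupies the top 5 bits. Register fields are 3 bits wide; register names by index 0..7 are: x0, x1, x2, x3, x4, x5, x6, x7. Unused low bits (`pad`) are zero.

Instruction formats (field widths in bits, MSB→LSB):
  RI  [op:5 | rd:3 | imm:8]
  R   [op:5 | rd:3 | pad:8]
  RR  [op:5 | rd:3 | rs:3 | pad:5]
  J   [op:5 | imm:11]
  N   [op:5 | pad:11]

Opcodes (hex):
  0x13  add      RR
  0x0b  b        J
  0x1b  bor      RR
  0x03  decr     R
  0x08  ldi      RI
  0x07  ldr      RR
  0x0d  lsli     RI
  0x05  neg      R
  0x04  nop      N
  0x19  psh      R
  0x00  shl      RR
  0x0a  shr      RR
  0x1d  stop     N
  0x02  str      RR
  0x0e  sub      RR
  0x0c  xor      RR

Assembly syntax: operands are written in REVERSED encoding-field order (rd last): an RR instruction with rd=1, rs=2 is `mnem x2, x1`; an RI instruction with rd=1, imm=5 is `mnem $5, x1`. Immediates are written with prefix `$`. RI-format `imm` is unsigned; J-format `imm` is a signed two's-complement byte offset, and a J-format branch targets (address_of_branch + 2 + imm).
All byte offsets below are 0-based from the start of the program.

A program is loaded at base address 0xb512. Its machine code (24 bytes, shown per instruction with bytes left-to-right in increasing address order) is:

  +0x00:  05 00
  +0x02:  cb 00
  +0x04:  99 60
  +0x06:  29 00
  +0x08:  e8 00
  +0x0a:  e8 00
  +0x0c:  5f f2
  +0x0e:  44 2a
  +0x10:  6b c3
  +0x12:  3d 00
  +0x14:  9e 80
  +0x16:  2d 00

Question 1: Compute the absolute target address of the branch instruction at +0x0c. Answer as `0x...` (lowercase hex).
0xb512

@+0c  big-endian(5f f2) = 0x5ff2
  top 5b → 0xb → b [J]
  [10:0] imm=2034 (s11→-14) = $-14
  target = base 0xb512 + off 0x0c + 2 + imm -14 = 0xb512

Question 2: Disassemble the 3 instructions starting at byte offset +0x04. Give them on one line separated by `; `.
[04] 99 60 → 0x9960
  opcode bits[15:11]=0x13: add/RR
  rd: (w>>8)&0x7=0x1 → x1
  rs: (w>>5)&0x7=0x3 → x3
[06] 29 00 → 0x2900
  opcode bits[15:11]=0x5: neg/R
  rd: (w>>8)&0x7=0x1 → x1
[08] e8 00 → 0xe800
  opcode bits[15:11]=0x1d: stop/N

add x3, x1; neg x1; stop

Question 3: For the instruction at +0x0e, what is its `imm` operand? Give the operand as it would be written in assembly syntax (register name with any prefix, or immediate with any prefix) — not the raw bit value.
@+0e  big-endian(44 2a) = 0x442a
  op=0x442a>>11=0x8 ⇒ ldi (RI)
  rd@[10:8]=0x4 ⇒ x4
  imm@[7:0]=0x2a ⇒ $42

$42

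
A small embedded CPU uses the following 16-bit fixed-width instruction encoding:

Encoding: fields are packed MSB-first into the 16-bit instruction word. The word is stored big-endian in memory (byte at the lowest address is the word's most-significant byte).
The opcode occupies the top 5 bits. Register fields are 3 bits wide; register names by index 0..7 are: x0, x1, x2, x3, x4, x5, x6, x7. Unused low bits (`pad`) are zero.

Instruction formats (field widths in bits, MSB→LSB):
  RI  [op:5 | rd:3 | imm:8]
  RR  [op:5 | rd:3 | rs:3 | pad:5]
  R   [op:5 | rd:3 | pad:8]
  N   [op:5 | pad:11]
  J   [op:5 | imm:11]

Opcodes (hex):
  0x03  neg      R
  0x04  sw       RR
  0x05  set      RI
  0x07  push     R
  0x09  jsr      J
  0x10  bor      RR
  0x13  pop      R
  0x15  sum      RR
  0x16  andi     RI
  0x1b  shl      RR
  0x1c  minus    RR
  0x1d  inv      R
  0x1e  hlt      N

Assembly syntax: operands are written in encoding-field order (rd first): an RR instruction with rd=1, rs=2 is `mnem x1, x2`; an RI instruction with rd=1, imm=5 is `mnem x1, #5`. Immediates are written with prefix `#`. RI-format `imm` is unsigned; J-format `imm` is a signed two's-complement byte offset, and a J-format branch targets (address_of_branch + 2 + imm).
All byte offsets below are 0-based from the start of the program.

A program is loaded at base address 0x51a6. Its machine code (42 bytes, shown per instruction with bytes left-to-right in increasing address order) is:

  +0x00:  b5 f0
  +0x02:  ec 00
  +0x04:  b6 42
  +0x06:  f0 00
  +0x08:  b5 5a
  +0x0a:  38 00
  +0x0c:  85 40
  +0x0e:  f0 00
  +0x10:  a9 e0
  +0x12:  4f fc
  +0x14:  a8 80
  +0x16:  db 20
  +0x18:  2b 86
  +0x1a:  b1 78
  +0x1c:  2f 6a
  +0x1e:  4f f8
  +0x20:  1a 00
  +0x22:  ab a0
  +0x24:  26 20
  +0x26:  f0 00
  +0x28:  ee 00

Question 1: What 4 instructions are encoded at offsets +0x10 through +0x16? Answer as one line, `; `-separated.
[10] a9 e0 → 0xa9e0
  op=0xa9e0>>11=0x15 ⇒ sum (RR)
  rd: (w>>8)&0x7=0x1 → x1
  rs: (w>>5)&0x7=0x7 → x7
[12] 4f fc → 0x4ffc
  op=0x4ffc>>11=0x9 ⇒ jsr (J)
  imm: (w>>0)&0x7ff=0x7fc (s11→-4) → #-4
[14] a8 80 → 0xa880
  op=0xa880>>11=0x15 ⇒ sum (RR)
  rd: (w>>8)&0x7=0x0 → x0
  rs: (w>>5)&0x7=0x4 → x4
[16] db 20 → 0xdb20
  op=0xdb20>>11=0x1b ⇒ shl (RR)
  rd: (w>>8)&0x7=0x3 → x3
  rs: (w>>5)&0x7=0x1 → x1

sum x1, x7; jsr #-4; sum x0, x4; shl x3, x1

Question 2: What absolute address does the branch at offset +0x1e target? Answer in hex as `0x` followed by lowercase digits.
0x51be

[1e] 4f f8 → 0x4ff8
  top 5b → 0x9 → jsr [J]
  imm@[10:0]=0x7f8 (s11→-8) ⇒ #-8
  target = base 0x51a6 + off 0x1e + 2 + imm -8 = 0x51be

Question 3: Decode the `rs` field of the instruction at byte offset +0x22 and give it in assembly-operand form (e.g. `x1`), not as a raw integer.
x5

+0x22: ab a0 ⇒ word 0xaba0 (big)
  opcode bits[15:11]=0x15: sum/RR
  rd@[10:8]=0x3 ⇒ x3
  rs@[7:5]=0x5 ⇒ x5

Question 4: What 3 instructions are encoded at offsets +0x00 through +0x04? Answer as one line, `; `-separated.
+0x00: b5 f0 ⇒ word 0xb5f0 (big)
  top 5b → 0x16 → andi [RI]
  [10:8] rd=5 = x5
  [7:0] imm=240 = #240
+0x02: ec 00 ⇒ word 0xec00 (big)
  top 5b → 0x1d → inv [R]
  [10:8] rd=4 = x4
+0x04: b6 42 ⇒ word 0xb642 (big)
  top 5b → 0x16 → andi [RI]
  [10:8] rd=6 = x6
  [7:0] imm=66 = #66

andi x5, #240; inv x4; andi x6, #66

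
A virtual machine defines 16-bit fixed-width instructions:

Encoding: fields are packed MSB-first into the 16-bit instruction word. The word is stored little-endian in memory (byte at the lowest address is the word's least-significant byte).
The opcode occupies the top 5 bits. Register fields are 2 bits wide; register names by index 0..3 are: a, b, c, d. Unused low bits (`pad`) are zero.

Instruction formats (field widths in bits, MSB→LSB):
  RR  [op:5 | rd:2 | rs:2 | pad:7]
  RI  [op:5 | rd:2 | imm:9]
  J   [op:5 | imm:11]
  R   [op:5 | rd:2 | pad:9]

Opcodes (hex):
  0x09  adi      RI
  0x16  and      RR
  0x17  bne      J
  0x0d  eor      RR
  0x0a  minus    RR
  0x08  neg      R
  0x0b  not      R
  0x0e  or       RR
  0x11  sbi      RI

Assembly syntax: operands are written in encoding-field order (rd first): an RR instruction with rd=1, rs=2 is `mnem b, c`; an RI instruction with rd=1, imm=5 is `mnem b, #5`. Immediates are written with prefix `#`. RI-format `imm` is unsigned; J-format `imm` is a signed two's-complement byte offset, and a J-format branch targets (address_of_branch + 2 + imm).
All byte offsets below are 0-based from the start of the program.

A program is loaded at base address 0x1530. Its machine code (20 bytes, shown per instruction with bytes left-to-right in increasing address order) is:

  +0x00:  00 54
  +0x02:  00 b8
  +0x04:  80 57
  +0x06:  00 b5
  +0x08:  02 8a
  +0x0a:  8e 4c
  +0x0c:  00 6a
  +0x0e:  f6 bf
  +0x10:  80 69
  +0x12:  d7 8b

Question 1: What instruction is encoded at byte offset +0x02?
+0x02: 00 b8 ⇒ word 0xb800 (little)
  opcode bits[15:11]=0x17: bne/J
  imm@[10:0]=0x0 ⇒ #0

bne #0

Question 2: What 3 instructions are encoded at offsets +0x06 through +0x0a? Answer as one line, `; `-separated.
+0x06: 00 b5 ⇒ word 0xb500 (little)
  top 5b → 0x16 → and [RR]
  rd: (w>>9)&0x3=0x2 → c
  rs: (w>>7)&0x3=0x2 → c
+0x08: 02 8a ⇒ word 0x8a02 (little)
  top 5b → 0x11 → sbi [RI]
  rd: (w>>9)&0x3=0x1 → b
  imm: (w>>0)&0x1ff=0x2 → #2
+0x0a: 8e 4c ⇒ word 0x4c8e (little)
  top 5b → 0x9 → adi [RI]
  rd: (w>>9)&0x3=0x2 → c
  imm: (w>>0)&0x1ff=0x8e → #142

and c, c; sbi b, #2; adi c, #142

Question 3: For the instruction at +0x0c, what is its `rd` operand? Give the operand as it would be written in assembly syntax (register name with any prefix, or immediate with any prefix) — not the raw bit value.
b

off 0x0c: read 00 6a as little → 0x6a00
  top 5b → 0xd → eor [RR]
  [10:9] rd=1 = b
  [8:7] rs=0 = a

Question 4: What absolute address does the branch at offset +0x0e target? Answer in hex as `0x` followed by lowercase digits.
off 0x0e: read f6 bf as little → 0xbff6
  top 5b → 0x17 → bne [J]
  [10:0] imm=2038 (s11→-10) = #-10
  target = base 0x1530 + off 0x0e + 2 + imm -10 = 0x1536

0x1536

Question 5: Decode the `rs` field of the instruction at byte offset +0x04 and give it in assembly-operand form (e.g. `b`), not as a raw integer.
d

+0x04: 80 57 ⇒ word 0x5780 (little)
  opcode bits[15:11]=0xa: minus/RR
  rd@[10:9]=0x3 ⇒ d
  rs@[8:7]=0x3 ⇒ d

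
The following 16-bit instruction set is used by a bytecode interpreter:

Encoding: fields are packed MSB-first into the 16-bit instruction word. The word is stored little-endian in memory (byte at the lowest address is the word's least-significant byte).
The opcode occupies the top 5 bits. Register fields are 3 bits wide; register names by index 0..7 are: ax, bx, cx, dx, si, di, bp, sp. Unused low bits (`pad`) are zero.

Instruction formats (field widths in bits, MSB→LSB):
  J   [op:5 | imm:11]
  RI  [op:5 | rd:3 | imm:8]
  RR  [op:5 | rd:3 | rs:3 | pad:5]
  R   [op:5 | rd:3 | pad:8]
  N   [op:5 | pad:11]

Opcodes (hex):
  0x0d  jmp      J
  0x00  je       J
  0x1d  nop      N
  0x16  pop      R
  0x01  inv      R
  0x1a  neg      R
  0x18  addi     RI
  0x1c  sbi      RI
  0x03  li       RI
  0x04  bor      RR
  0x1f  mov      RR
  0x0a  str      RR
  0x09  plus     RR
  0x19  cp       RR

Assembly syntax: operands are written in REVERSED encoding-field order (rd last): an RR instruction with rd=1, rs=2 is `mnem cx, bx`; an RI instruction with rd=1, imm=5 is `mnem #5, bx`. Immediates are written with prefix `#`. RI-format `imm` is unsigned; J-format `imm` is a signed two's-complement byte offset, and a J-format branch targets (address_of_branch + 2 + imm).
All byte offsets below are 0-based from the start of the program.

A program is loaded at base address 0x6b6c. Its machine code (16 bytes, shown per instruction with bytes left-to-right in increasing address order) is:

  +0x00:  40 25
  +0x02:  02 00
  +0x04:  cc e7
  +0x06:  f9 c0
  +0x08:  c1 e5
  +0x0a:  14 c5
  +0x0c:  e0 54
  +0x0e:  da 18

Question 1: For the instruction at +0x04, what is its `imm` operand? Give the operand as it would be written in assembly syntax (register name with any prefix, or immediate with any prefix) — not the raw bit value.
#204

+0x04: cc e7 ⇒ word 0xe7cc (little)
  opcode bits[15:11]=0x1c: sbi/RI
  rd: (w>>8)&0x7=0x7 → sp
  imm: (w>>0)&0xff=0xcc → #204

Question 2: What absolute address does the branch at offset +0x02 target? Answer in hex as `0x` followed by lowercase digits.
0x6b72

off 0x02: read 02 00 as little → 0x0002
  op=0x0002>>11=0x0 ⇒ je (J)
  imm: (w>>0)&0x7ff=0x2 → #2
  target = base 0x6b6c + off 0x02 + 2 + imm 2 = 0x6b72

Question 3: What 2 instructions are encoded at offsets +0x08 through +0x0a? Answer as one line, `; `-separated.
+0x08: c1 e5 ⇒ word 0xe5c1 (little)
  top 5b → 0x1c → sbi [RI]
  rd@[10:8]=0x5 ⇒ di
  imm@[7:0]=0xc1 ⇒ #193
+0x0a: 14 c5 ⇒ word 0xc514 (little)
  top 5b → 0x18 → addi [RI]
  rd@[10:8]=0x5 ⇒ di
  imm@[7:0]=0x14 ⇒ #20

sbi #193, di; addi #20, di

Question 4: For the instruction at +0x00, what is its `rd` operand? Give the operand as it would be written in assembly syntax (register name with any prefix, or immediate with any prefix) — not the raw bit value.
di

[00] 40 25 → 0x2540
  top 5b → 0x4 → bor [RR]
  rd: (w>>8)&0x7=0x5 → di
  rs: (w>>5)&0x7=0x2 → cx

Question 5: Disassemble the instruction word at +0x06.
off 0x06: read f9 c0 as little → 0xc0f9
  opcode bits[15:11]=0x18: addi/RI
  rd@[10:8]=0x0 ⇒ ax
  imm@[7:0]=0xf9 ⇒ #249

addi #249, ax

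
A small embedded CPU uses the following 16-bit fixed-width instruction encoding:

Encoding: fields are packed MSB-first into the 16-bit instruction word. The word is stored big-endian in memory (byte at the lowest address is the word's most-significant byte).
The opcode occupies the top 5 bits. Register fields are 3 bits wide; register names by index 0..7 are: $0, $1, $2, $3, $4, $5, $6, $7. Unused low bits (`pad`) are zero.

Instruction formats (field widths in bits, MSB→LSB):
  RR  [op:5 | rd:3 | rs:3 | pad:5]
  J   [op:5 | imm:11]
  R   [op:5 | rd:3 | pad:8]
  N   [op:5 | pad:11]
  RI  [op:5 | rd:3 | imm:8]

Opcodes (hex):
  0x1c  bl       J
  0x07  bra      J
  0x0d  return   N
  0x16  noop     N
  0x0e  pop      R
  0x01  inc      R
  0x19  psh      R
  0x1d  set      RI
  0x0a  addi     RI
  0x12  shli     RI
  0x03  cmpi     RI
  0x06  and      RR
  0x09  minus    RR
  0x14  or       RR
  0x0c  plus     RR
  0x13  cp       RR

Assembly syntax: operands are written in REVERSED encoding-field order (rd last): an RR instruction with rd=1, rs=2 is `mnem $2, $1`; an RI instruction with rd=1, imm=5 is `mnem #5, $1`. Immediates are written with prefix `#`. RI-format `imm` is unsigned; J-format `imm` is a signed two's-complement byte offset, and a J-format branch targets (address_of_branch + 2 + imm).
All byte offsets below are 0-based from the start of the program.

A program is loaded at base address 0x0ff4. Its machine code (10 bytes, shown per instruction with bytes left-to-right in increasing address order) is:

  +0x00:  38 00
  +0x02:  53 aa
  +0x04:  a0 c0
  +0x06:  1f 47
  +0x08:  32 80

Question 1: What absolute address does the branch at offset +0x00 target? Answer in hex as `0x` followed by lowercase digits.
off 0x00: read 38 00 as big → 0x3800
  opcode bits[15:11]=0x7: bra/J
  [10:0] imm=0 = #0
  target = base 0x0ff4 + off 0x00 + 2 + imm 0 = 0x0ff6

0x0ff6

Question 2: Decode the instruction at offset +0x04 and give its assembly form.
@+04  big-endian(a0 c0) = 0xa0c0
  opcode bits[15:11]=0x14: or/RR
  rd@[10:8]=0x0 ⇒ $0
  rs@[7:5]=0x6 ⇒ $6

or $6, $0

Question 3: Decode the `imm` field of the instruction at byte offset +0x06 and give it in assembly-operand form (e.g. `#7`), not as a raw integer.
@+06  big-endian(1f 47) = 0x1f47
  op=0x1f47>>11=0x3 ⇒ cmpi (RI)
  rd@[10:8]=0x7 ⇒ $7
  imm@[7:0]=0x47 ⇒ #71

#71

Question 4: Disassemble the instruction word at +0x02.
addi #170, $3

[02] 53 aa → 0x53aa
  top 5b → 0xa → addi [RI]
  [10:8] rd=3 = $3
  [7:0] imm=170 = #170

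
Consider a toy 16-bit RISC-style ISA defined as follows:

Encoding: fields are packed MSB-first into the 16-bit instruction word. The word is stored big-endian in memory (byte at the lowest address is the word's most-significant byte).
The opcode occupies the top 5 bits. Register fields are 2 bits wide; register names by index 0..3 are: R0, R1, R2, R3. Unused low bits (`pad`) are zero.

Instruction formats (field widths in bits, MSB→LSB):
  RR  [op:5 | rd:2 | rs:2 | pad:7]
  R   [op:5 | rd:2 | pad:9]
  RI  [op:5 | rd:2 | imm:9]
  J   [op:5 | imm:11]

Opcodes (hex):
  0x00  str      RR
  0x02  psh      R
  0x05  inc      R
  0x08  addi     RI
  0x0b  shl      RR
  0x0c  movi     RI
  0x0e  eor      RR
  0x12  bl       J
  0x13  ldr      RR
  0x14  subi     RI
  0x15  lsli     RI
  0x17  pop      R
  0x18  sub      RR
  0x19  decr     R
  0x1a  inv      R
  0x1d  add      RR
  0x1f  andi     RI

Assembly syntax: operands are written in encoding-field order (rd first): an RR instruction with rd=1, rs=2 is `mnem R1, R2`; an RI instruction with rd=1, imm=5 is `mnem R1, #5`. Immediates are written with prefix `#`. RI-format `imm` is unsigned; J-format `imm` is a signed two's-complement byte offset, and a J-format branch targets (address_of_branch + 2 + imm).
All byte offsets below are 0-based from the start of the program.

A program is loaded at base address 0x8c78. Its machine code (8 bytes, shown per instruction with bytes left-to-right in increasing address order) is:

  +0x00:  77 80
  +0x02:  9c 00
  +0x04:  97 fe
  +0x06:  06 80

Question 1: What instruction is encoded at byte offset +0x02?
ldr R2, R0

[02] 9c 00 → 0x9c00
  op=0x9c00>>11=0x13 ⇒ ldr (RR)
  rd: (w>>9)&0x3=0x2 → R2
  rs: (w>>7)&0x3=0x0 → R0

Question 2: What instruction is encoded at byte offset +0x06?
str R3, R1

+0x06: 06 80 ⇒ word 0x0680 (big)
  opcode bits[15:11]=0x0: str/RR
  rd: (w>>9)&0x3=0x3 → R3
  rs: (w>>7)&0x3=0x1 → R1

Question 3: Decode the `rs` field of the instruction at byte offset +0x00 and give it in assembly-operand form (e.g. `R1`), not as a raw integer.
+0x00: 77 80 ⇒ word 0x7780 (big)
  top 5b → 0xe → eor [RR]
  [10:9] rd=3 = R3
  [8:7] rs=3 = R3

R3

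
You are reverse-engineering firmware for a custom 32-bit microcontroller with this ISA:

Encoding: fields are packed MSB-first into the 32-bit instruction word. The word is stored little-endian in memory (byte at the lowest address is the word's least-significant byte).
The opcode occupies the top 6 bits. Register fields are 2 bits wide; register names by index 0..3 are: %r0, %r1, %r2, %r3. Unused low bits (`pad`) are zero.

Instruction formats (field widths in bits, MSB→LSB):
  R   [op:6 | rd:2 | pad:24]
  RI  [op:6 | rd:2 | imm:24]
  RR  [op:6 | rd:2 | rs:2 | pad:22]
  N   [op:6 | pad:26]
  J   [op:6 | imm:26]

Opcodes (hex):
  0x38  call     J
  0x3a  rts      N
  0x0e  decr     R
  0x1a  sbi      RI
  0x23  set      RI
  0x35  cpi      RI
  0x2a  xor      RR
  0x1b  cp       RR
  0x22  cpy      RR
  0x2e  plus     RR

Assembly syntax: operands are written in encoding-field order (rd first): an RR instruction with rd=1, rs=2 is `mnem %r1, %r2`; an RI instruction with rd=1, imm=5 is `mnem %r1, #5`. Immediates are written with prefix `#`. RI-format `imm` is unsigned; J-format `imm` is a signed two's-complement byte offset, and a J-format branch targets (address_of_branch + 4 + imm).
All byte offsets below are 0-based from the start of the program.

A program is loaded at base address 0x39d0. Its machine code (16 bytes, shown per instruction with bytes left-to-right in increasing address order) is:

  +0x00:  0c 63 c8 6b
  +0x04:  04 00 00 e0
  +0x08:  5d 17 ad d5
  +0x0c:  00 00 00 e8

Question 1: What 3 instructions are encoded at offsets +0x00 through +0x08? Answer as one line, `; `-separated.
[00] 0c 63 c8 6b → 0x6bc8630c
  op=0x6bc8630c>>26=0x1a ⇒ sbi (RI)
  rd: (w>>24)&0x3=0x3 → %r3
  imm: (w>>0)&0xffffff=0xc8630c → #13132556
[04] 04 00 00 e0 → 0xe0000004
  op=0xe0000004>>26=0x38 ⇒ call (J)
  imm: (w>>0)&0x3ffffff=0x4 → #4
[08] 5d 17 ad d5 → 0xd5ad175d
  op=0xd5ad175d>>26=0x35 ⇒ cpi (RI)
  rd: (w>>24)&0x3=0x1 → %r1
  imm: (w>>0)&0xffffff=0xad175d → #11343709

sbi %r3, #13132556; call #4; cpi %r1, #11343709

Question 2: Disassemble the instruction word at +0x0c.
rts

+0x0c: 00 00 00 e8 ⇒ word 0xe8000000 (little)
  top 6b → 0x3a → rts [N]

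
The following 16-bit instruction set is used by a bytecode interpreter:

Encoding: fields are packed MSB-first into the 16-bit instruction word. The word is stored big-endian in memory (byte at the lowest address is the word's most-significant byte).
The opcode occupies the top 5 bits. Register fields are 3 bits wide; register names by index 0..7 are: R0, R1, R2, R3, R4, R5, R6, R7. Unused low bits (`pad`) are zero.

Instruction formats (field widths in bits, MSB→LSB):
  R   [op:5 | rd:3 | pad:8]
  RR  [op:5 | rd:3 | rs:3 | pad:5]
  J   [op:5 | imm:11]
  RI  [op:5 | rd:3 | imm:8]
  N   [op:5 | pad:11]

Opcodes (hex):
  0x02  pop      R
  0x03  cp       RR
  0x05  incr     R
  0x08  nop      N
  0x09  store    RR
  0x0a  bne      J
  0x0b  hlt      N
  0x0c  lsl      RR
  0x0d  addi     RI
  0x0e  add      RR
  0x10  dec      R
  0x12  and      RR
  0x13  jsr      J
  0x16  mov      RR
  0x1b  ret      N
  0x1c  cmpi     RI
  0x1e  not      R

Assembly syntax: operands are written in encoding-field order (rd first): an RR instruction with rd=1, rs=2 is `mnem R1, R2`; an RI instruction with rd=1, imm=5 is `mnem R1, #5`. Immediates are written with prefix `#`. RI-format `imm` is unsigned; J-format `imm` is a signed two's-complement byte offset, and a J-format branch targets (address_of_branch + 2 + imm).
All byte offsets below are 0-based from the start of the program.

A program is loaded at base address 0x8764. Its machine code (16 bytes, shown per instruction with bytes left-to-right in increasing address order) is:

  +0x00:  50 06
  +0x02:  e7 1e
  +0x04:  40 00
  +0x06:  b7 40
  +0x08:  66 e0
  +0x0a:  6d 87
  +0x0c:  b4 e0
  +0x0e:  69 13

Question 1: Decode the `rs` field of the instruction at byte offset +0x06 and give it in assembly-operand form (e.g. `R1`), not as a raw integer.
R2

[06] b7 40 → 0xb740
  op=0xb740>>11=0x16 ⇒ mov (RR)
  rd@[10:8]=0x7 ⇒ R7
  rs@[7:5]=0x2 ⇒ R2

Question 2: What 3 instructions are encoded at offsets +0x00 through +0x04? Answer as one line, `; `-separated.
bne #6; cmpi R7, #30; nop

@+00  big-endian(50 06) = 0x5006
  op=0x5006>>11=0xa ⇒ bne (J)
  [10:0] imm=6 = #6
@+02  big-endian(e7 1e) = 0xe71e
  op=0xe71e>>11=0x1c ⇒ cmpi (RI)
  [10:8] rd=7 = R7
  [7:0] imm=30 = #30
@+04  big-endian(40 00) = 0x4000
  op=0x4000>>11=0x8 ⇒ nop (N)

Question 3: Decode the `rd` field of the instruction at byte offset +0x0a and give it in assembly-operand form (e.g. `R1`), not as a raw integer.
R5

[0a] 6d 87 → 0x6d87
  opcode bits[15:11]=0xd: addi/RI
  [10:8] rd=5 = R5
  [7:0] imm=135 = #135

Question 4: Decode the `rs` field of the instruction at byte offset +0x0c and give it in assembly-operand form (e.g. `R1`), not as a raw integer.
off 0x0c: read b4 e0 as big → 0xb4e0
  top 5b → 0x16 → mov [RR]
  rd@[10:8]=0x4 ⇒ R4
  rs@[7:5]=0x7 ⇒ R7

R7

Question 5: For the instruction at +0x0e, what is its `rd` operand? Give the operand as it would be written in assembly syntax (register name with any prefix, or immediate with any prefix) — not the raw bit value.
R1

@+0e  big-endian(69 13) = 0x6913
  op=0x6913>>11=0xd ⇒ addi (RI)
  rd: (w>>8)&0x7=0x1 → R1
  imm: (w>>0)&0xff=0x13 → #19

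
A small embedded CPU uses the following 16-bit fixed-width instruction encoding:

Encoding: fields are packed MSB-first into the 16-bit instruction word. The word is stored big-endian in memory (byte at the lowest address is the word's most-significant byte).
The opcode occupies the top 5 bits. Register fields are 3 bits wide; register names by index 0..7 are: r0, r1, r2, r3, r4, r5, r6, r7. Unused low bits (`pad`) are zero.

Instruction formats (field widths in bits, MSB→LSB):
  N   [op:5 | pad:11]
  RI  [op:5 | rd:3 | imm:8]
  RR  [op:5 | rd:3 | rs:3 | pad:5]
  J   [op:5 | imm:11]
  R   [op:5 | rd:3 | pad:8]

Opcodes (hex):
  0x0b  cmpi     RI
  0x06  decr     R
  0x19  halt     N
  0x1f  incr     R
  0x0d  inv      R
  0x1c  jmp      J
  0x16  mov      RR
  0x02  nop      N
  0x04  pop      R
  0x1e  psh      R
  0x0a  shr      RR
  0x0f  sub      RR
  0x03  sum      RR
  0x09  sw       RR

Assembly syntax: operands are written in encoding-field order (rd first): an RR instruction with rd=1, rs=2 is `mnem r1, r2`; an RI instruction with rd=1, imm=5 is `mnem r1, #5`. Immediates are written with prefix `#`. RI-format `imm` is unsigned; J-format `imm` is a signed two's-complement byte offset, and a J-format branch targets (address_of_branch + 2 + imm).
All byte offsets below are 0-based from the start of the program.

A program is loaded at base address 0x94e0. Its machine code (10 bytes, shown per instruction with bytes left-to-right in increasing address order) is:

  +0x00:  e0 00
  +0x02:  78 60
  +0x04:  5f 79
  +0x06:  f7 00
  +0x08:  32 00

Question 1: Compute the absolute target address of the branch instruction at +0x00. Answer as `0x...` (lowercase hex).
0x94e2

[00] e0 00 → 0xe000
  top 5b → 0x1c → jmp [J]
  imm@[10:0]=0x0 ⇒ #0
  target = base 0x94e0 + off 0x00 + 2 + imm 0 = 0x94e2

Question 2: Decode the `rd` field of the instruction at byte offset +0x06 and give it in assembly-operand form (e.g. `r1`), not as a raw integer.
r7

@+06  big-endian(f7 00) = 0xf700
  top 5b → 0x1e → psh [R]
  [10:8] rd=7 = r7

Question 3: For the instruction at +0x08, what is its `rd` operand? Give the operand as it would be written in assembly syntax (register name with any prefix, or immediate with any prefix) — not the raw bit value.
@+08  big-endian(32 00) = 0x3200
  top 5b → 0x6 → decr [R]
  [10:8] rd=2 = r2

r2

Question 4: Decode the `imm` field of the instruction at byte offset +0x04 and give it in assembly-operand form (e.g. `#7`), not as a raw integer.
#121

[04] 5f 79 → 0x5f79
  opcode bits[15:11]=0xb: cmpi/RI
  rd@[10:8]=0x7 ⇒ r7
  imm@[7:0]=0x79 ⇒ #121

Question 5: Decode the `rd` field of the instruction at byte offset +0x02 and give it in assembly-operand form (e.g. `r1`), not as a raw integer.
r0

+0x02: 78 60 ⇒ word 0x7860 (big)
  opcode bits[15:11]=0xf: sub/RR
  rd@[10:8]=0x0 ⇒ r0
  rs@[7:5]=0x3 ⇒ r3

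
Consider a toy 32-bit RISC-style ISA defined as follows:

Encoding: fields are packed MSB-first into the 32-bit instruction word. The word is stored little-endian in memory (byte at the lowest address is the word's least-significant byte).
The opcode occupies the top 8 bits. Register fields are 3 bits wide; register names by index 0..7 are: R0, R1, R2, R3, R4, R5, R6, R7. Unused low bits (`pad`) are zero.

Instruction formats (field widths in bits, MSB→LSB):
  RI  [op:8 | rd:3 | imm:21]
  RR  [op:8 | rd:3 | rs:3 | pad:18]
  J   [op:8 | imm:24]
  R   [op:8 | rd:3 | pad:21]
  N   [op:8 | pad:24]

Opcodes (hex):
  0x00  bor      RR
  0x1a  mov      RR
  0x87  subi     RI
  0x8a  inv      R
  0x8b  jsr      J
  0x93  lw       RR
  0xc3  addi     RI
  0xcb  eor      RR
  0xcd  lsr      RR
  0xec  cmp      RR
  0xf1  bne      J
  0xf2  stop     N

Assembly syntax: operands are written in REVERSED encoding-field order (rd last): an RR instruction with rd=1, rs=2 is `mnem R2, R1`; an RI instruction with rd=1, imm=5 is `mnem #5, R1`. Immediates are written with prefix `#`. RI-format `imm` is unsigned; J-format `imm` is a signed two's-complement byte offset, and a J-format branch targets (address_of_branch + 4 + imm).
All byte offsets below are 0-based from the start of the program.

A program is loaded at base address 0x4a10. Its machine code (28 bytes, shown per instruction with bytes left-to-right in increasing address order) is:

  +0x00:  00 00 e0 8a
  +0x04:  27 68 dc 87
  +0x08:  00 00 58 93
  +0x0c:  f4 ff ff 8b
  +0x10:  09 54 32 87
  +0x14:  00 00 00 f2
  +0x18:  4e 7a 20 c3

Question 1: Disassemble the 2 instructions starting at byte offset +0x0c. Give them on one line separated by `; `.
jsr #-12; subi #1201161, R1

@+0c  little-endian(f4 ff ff 8b) = 0x8bfffff4
  top 8b → 0x8b → jsr [J]
  [23:0] imm=16777204 (s24→-12) = #-12
@+10  little-endian(09 54 32 87) = 0x87325409
  top 8b → 0x87 → subi [RI]
  [23:21] rd=1 = R1
  [20:0] imm=1201161 = #1201161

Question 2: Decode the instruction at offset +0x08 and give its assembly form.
@+08  little-endian(00 00 58 93) = 0x93580000
  top 8b → 0x93 → lw [RR]
  rd: (w>>21)&0x7=0x2 → R2
  rs: (w>>18)&0x7=0x6 → R6

lw R6, R2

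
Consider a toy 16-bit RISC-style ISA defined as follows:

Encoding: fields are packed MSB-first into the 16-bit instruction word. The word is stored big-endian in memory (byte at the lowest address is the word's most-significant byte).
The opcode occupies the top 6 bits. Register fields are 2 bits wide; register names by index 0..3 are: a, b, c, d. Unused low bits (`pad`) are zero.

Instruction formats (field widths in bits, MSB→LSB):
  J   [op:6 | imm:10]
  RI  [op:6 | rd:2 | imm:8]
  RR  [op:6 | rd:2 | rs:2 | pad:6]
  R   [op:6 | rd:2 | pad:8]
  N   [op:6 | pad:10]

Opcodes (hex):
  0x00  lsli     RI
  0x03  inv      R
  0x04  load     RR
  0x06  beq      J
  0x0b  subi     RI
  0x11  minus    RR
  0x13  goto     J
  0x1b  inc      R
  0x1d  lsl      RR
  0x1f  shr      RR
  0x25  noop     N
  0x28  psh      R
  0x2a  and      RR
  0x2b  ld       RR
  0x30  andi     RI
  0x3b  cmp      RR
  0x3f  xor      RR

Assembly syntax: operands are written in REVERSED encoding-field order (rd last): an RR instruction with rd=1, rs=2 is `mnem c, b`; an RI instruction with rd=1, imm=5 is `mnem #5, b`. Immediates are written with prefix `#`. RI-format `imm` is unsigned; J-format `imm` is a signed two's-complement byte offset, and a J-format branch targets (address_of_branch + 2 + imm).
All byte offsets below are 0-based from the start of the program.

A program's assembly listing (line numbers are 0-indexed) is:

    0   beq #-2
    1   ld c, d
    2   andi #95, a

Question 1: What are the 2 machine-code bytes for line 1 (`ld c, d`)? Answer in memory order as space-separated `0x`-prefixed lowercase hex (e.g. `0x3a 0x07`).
line 1 (ld): pack op=0x2b:6|rd=3:2|rs=2:2|pad=0:6 = 0xaf80; big→ af 80

0xaf 0x80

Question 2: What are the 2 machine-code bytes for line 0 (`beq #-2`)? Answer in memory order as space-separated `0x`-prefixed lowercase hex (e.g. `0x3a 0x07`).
0x1b 0xfe

0. beq fields op=0x6:6|imm=-2:10 → word 1bfeh → 1b fe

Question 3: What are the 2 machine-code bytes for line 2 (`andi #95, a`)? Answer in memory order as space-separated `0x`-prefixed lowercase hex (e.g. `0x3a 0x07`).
0xc0 0x5f

L2: andi op=0x30:6|rd=0:2|imm=95:8 ⇒ 0xc05f ⇒ big c0 5f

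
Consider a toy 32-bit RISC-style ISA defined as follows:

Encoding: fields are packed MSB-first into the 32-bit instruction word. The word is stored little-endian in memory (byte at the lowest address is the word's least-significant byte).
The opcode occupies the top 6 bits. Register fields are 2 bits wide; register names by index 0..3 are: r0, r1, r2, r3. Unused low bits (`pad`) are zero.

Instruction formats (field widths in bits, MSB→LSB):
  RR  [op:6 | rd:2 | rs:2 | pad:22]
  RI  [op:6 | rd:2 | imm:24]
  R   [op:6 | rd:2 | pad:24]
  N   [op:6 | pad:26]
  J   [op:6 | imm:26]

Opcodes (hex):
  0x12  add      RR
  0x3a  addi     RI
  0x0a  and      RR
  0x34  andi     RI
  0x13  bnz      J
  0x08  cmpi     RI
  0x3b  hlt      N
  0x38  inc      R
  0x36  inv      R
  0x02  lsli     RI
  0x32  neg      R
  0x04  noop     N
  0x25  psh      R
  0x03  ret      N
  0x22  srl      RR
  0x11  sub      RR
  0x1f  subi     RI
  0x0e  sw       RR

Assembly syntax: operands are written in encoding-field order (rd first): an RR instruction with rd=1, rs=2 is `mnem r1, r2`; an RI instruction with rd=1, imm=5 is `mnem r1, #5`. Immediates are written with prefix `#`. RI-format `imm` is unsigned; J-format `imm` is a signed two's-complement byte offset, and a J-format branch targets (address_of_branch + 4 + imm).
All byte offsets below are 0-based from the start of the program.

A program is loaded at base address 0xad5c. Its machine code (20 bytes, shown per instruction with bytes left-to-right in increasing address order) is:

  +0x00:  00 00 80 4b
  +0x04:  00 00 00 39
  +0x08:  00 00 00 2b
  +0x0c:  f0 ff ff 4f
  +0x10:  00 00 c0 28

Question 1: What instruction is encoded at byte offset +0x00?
add r3, r2

off 0x00: read 00 00 80 4b as little → 0x4b800000
  op=0x4b800000>>26=0x12 ⇒ add (RR)
  rd: (w>>24)&0x3=0x3 → r3
  rs: (w>>22)&0x3=0x2 → r2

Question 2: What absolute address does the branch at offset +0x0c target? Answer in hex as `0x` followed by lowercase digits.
off 0x0c: read f0 ff ff 4f as little → 0x4ffffff0
  op=0x4ffffff0>>26=0x13 ⇒ bnz (J)
  [25:0] imm=67108848 (s26→-16) = #-16
  target = base 0xad5c + off 0x0c + 4 + imm -16 = 0xad5c

0xad5c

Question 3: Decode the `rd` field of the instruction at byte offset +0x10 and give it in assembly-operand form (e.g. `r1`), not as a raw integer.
r0

+0x10: 00 00 c0 28 ⇒ word 0x28c00000 (little)
  top 6b → 0xa → and [RR]
  rd@[25:24]=0x0 ⇒ r0
  rs@[23:22]=0x3 ⇒ r3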